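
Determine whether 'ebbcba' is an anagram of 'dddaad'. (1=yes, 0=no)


Sort characters of 'ebbcba': 'abbbce'
Sort characters of 'dddaad': 'aadddd'
Sorted forms differ -> they are NOT anagrams
Result: 0

0


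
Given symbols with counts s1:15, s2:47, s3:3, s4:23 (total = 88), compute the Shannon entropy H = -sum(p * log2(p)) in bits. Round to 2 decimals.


Computing entropy H = -sum(p_i * log2(p_i)):
  s1: p = 15/88 = 0.1705, -p*log2(p) = 0.4351
  s2: p = 47/88 = 0.5341, -p*log2(p) = 0.4833
  s3: p = 3/88 = 0.0341, -p*log2(p) = 0.1662
  s4: p = 23/88 = 0.2614, -p*log2(p) = 0.5060
H = sum of terms = 1.5906
Rounded to 2 decimals: 1.59

1.59


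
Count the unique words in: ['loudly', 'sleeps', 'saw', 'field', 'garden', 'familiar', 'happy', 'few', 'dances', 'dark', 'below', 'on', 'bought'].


Listing all tokens and tracking unique types:
  Token 1: 'loudly' -> NEW (unique so far: 1)
  Token 2: 'sleeps' -> NEW (unique so far: 2)
  Token 3: 'saw' -> NEW (unique so far: 3)
  Token 4: 'field' -> NEW (unique so far: 4)
  Token 5: 'garden' -> NEW (unique so far: 5)
  Token 6: 'familiar' -> NEW (unique so far: 6)
  Token 7: 'happy' -> NEW (unique so far: 7)
  Token 8: 'few' -> NEW (unique so far: 8)
  Token 9: 'dances' -> NEW (unique so far: 9)
  Token 10: 'dark' -> NEW (unique so far: 10)
  Token 11: 'below' -> NEW (unique so far: 11)
  Token 12: 'on' -> NEW (unique so far: 12)
  Token 13: 'bought' -> NEW (unique so far: 13)
Unique types: ('below', 'bought', 'dances', 'dark', 'familiar', 'few', 'field', 'garden', 'happy', 'loudly', 'on', 'saw', 'sleeps')
Vocabulary size: 13

13


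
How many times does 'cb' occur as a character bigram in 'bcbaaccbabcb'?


Scanning 'bcbaaccbabcb' for bigram 'cb':
  Position 0: 'bc' -> no
  Position 1: 'cb' -> MATCH
  Position 2: 'ba' -> no
  Position 3: 'aa' -> no
  Position 4: 'ac' -> no
  Position 5: 'cc' -> no
  Position 6: 'cb' -> MATCH
  Position 7: 'ba' -> no
  Position 8: 'ab' -> no
  Position 9: 'bc' -> no
  Position 10: 'cb' -> MATCH
Total matches: 3

3


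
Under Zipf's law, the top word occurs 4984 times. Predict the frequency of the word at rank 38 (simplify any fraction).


Zipf's law: freq(rank) = f1 / rank
f1 = 4984, rank = 38
freq = 4984 / 38
GCD(4984, 38) = 2
Simplified: 2492/19

2492/19


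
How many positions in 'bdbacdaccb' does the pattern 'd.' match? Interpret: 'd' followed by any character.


Pattern: d. means 'd' followed by any character.
Scanning 'bdbacdaccb' position-by-position:
  Pos 0: window 'bd' -> no
  Pos 1: window 'db' -> MATCH
  Pos 2: window 'ba' -> no
  Pos 3: window 'ac' -> no
  Pos 4: window 'cd' -> no
  Pos 5: window 'da' -> MATCH
  Pos 6: window 'ac' -> no
  Pos 7: window 'cc' -> no
  Pos 8: window 'cb' -> no
  Pos 9: window 'b' -> no
Total matches: 2

2


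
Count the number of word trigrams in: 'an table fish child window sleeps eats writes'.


Word trigrams from [8] words:
  Trigram 1: (an table fish)
  Trigram 2: (table fish child)
  Trigram 3: (fish child window)
  Trigram 4: (child window sleeps)
  Trigram 5: (window sleeps eats)
  Trigram 6: (sleeps eats writes)
Total word trigrams: 8 - 2 = 6

6


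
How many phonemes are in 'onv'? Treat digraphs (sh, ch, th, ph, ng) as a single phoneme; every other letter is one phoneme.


Parsing 'onv' greedily, digraphs first:
  'o' -> vowel phoneme (phonemes so far: 1)
  'n' -> consonant phoneme (phonemes so far: 2)
  'v' -> consonant phoneme (phonemes so far: 3)
Total phonemes: 3

3


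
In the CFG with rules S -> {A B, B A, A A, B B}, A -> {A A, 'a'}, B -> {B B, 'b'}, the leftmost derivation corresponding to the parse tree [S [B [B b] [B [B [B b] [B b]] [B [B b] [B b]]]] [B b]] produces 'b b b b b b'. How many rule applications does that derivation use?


Every bracketed nonterminal node [X ...] in the tree is produced by exactly one rule application.
Reading the tree off as a leftmost derivation:
  Step 1: S  =>  B B   (applied S -> B B)
  Step 2: B B  =>  B B B   (applied B -> B B)
  Step 3: B B B  =>  b B B   (applied B -> b)
  Step 4: b B B  =>  b B B B   (applied B -> B B)
  Step 5: b B B B  =>  b B B B B   (applied B -> B B)
  Step 6: b B B B B  =>  b b B B B   (applied B -> b)
  Step 7: b b B B B  =>  b b b B B   (applied B -> b)
  Step 8: b b b B B  =>  b b b B B B   (applied B -> B B)
  Step 9: b b b B B B  =>  b b b b B B   (applied B -> b)
  Step 10: b b b b B B  =>  b b b b b B   (applied B -> b)
  Step 11: b b b b b B  =>  b b b b b b   (applied B -> b)
Final yield: b b b b b b
Total rewrite steps: 11

11


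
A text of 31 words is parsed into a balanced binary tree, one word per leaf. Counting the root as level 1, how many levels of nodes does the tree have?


In a balanced binary tree with n leaves the deepest leaf is ceil(log2(n)) edges below the root,
so counting node levels inclusive of root and leaves gives ceil(log2(n)) + 1 levels.
log2(31) = 4.9542
ceil(4.9542) = 5
levels = 5 + 1 = 6

6


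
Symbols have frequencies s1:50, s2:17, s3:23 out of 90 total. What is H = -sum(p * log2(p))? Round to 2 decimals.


Computing entropy H = -sum(p_i * log2(p_i)):
  s1: p = 50/90 = 0.5556, -p*log2(p) = 0.4711
  s2: p = 17/90 = 0.1889, -p*log2(p) = 0.4542
  s3: p = 23/90 = 0.2556, -p*log2(p) = 0.5030
H = sum of terms = 1.4283
Rounded to 2 decimals: 1.43

1.43


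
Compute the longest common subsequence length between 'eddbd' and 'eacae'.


DP table for LCS of 'eddbd' and 'eacae':
       e  a  c  a  e
    0  0  0  0  0  0
  e 0  1  1  1  1  1
  d 0  1  1  1  1  1
  d 0  1  1  1  1  1
  b 0  1  1  1  1  1
  d 0  1  1  1  1  1
LCS: 'e'
LCS length = 1

1


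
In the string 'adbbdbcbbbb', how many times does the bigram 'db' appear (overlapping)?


Scanning 'adbbdbcbbbb' for bigram 'db':
  Position 0: 'ad' -> no
  Position 1: 'db' -> MATCH
  Position 2: 'bb' -> no
  Position 3: 'bd' -> no
  Position 4: 'db' -> MATCH
  Position 5: 'bc' -> no
  Position 6: 'cb' -> no
  Position 7: 'bb' -> no
  Position 8: 'bb' -> no
  Position 9: 'bb' -> no
Total matches: 2

2


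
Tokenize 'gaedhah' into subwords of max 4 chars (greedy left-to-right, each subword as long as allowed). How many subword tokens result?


'gaedhah' has 7 characters.
Chunking with max size 4:
  Chunk 1: 'gaed' (positions 0-3)
  Chunk 2: 'hah' (positions 4-6)
Total chunks: ceil(7 / 4) = 2

2


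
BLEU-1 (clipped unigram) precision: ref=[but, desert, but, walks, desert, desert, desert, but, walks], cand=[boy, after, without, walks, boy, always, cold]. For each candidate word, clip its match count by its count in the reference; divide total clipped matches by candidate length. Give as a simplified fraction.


Reference word counts: {'but': 3, 'desert': 4, 'walks': 2}
Checking each candidate word (with clipping):
  'boy' -> not in reference -> no match (matches: 0)
  'after' -> not in reference -> no match (matches: 0)
  'without' -> not in reference -> no match (matches: 0)
  'walks' -> in reference (ref count 2, used 1/2) -> match (matches: 1)
  'boy' -> not in reference -> no match (matches: 1)
  'always' -> not in reference -> no match (matches: 1)
  'cold' -> not in reference -> no match (matches: 1)
Clipped matches: 1, Candidate length: 7
Precision = 1/7

1/7


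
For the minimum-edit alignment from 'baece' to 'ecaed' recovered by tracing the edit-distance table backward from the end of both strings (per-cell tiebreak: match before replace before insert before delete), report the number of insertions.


Edit distance = 4. Backtracking from cell (5, 5) with preference match > replace > insert > delete,
then listing the resulting alignment 'baece' -> 'ecaed' left to right:
  Step 1: insert 'e' [insertion #1]
  Step 2: replace b->c
  Step 3: keep 'a'
  Step 4: keep 'e'
  Step 5: delete 'c'
  Step 6: replace e->d
Total insertions: 1

1


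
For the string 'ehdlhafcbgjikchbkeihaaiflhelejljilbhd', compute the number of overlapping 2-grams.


String 'ehdlhafcbgjikchbkeihaaiflhelejljilbhd' has length L = 37.
Number of overlapping n-grams = L - n + 1
Substituting: 37 - 2 + 1 = 36

36


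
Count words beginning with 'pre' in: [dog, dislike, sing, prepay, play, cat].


Checking each word for prefix 'pre':
  'dog' -> no (count: 0)
  'dislike' -> no (count: 0)
  'sing' -> no (count: 0)
  'prepay' -> YES, starts with 'pre' (count: 1)
  'play' -> no (count: 1)
  'cat' -> no (count: 1)
Total with prefix 'pre': 1

1


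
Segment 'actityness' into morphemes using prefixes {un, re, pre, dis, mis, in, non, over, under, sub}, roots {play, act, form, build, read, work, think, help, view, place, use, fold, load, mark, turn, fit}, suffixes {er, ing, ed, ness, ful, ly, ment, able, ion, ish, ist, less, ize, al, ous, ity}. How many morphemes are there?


Segmenting 'actityness' against the inventory:
  'act' -> root (morpheme 1)
  'ity' -> suffix (morpheme 2)
  'ness' -> suffix (morpheme 3)
Total morphemes: 3

3


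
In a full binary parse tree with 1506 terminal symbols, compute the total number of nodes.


Leaf nodes (terminals): 1506
Internal nodes = n - 1 = 1506 - 1 = 1505
Total = leaves + internal = 1506 + 1505 = 3011

3011


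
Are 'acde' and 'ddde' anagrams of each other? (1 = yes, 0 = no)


Sort characters of 'acde': 'acde'
Sort characters of 'ddde': 'ddde'
Sorted forms differ -> they are NOT anagrams
Result: 0

0


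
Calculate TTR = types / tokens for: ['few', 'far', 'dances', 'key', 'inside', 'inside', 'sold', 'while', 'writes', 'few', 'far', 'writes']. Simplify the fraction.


Tokens: 12
Unique types: ('dances', 'far', 'few', 'inside', 'key', 'sold', 'while', 'writes') = 8
TTR = 8/12
Simplify: divide both by 4 -> 2/3
TTR = 2/3

2/3


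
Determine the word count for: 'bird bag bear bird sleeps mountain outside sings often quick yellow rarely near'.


Counting words by splitting on spaces:
  Word 1: 'bird'
  Word 2: 'bag'
  Word 3: 'bear'
  Word 4: 'bird'
  Word 5: 'sleeps'
  Word 6: 'mountain'
  Word 7: 'outside'
  Word 8: 'sings'
  Word 9: 'often'
  Word 10: 'quick'
  Word 11: 'yellow'
  Word 12: 'rarely'
  Word 13: 'near'
Total words: 13

13


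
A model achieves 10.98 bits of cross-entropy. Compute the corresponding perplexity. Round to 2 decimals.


Perplexity formula: PP = 2^H
H = 10.98
PP = 2^10.98
Decompose: 2^10.98 = 2^10 * 2^0.98
2^10 = 1024, 2^0.98 ~ 1.9724654
PP ~ 1024 * 1.9724654 = 2019.8045696
Rounded to 2 decimals: 2019.80

2019.80


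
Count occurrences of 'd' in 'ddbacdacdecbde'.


Scanning 'ddbacdacdecbde' for 'd':
  Position 0: 'd' -> MATCH (count: 1)
  Position 1: 'd' -> MATCH (count: 2)
  Position 5: 'd' -> MATCH (count: 3)
  Position 8: 'd' -> MATCH (count: 4)
  Position 12: 'd' -> MATCH (count: 5)
Total occurrences of 'd': 5

5


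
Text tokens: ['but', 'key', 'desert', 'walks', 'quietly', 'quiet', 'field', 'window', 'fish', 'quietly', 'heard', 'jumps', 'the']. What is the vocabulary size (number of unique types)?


Listing all tokens and tracking unique types:
  Token 1: 'but' -> NEW (unique so far: 1)
  Token 2: 'key' -> NEW (unique so far: 2)
  Token 3: 'desert' -> NEW (unique so far: 3)
  Token 4: 'walks' -> NEW (unique so far: 4)
  Token 5: 'quietly' -> NEW (unique so far: 5)
  Token 6: 'quiet' -> NEW (unique so far: 6)
  Token 7: 'field' -> NEW (unique so far: 7)
  Token 8: 'window' -> NEW (unique so far: 8)
  Token 9: 'fish' -> NEW (unique so far: 9)
  Token 10: 'quietly' -> duplicate (unique so far: 9)
  Token 11: 'heard' -> NEW (unique so far: 10)
  Token 12: 'jumps' -> NEW (unique so far: 11)
  Token 13: 'the' -> NEW (unique so far: 12)
Unique types: ('but', 'desert', 'field', 'fish', 'heard', 'jumps', 'key', 'quiet', 'quietly', 'the', 'walks', 'window')
Vocabulary size: 12

12


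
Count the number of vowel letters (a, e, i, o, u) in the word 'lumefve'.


Scanning each character of 'lumefve':
  Position 1: 'l' -> consonant (running count: 0)
  Position 2: 'u' -> vowel (running count: 1)
  Position 3: 'm' -> consonant (running count: 1)
  Position 4: 'e' -> vowel (running count: 2)
  Position 5: 'f' -> consonant (running count: 2)
  Position 6: 'v' -> consonant (running count: 2)
  Position 7: 'e' -> vowel (running count: 3)
Total vowels: 3

3


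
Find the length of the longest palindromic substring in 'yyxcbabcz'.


Scanning 'yyxcbabcz' for palindromic substrings.
Substring at positions 3-7: 'cbabc'.
Check: reverse('cbabc') = 'cbabc' -> palindrome confirmed.
Neighbouring characters ('x' / 'z') break symmetry, so it cannot extend further.
No longer palindromic substring exists; longest length = 5

5


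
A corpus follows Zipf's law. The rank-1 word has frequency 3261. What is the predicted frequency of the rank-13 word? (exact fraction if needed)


Zipf's law: freq(rank) = f1 / rank
f1 = 3261, rank = 13
freq = 3261 / 13
GCD(3261, 13) = 1
Simplified: 3261/13

3261/13


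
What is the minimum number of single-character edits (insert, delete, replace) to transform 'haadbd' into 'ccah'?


Building DP table for s1='haadbd' (len 6) and s2='ccah' (len 4):
       c  c  a  h
    0  1  2  3  4
  h 1  1  2  3  3
  a 2  2  2  2  3
  a 3  3  3  2  3
  d 4  4  4  3  3
  b 5  5  5  4  4
  d 6  6  6  5  5
Edit distance = dp[6][4] = 5

5


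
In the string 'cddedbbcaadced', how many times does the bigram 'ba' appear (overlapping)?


Scanning 'cddedbbcaadced' for bigram 'ba':
  Position 0: 'cd' -> no
  Position 1: 'dd' -> no
  Position 2: 'de' -> no
  Position 3: 'ed' -> no
  Position 4: 'db' -> no
  Position 5: 'bb' -> no
  Position 6: 'bc' -> no
  Position 7: 'ca' -> no
  Position 8: 'aa' -> no
  Position 9: 'ad' -> no
  Position 10: 'dc' -> no
  Position 11: 'ce' -> no
  Position 12: 'ed' -> no
Total matches: 0

0


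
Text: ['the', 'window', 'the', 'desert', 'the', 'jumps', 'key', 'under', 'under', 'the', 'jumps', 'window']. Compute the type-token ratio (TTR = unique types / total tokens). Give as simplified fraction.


Tokens: 12
Unique types: ('desert', 'jumps', 'key', 'the', 'under', 'window') = 6
TTR = 6/12
Simplify: divide both by 6 -> 1/2
TTR = 1/2

1/2


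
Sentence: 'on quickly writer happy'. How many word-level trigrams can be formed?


Word trigrams from [4] words:
  Trigram 1: (on quickly writer)
  Trigram 2: (quickly writer happy)
Total word trigrams: 4 - 2 = 2

2


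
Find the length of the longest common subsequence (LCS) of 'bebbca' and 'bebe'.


DP table for LCS of 'bebbca' and 'bebe':
       b  e  b  e
    0  0  0  0  0
  b 0  1  1  1  1
  e 0  1  2  2  2
  b 0  1  2  3  3
  b 0  1  2  3  3
  c 0  1  2  3  3
  a 0  1  2  3  3
LCS: 'beb'
LCS length = 3

3


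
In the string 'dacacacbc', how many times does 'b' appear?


Scanning 'dacacacbc' for 'b':
  Position 7: 'b' -> MATCH (count: 1)
Total occurrences of 'b': 1

1


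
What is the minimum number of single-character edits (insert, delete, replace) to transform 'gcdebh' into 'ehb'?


Building DP table for s1='gcdebh' (len 6) and s2='ehb' (len 3):
       e  h  b
    0  1  2  3
  g 1  1  2  3
  c 2  2  2  3
  d 3  3  3  3
  e 4  3  4  4
  b 5  4  4  4
  h 6  5  4  5
Edit distance = dp[6][3] = 5

5


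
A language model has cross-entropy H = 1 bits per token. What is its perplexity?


Perplexity formula: PP = 2^H
H = 1
PP = 2^1
Steps: 2^1 = 2
PP = 2

2


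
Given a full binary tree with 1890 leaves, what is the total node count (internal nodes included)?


Leaf nodes (terminals): 1890
Internal nodes = n - 1 = 1890 - 1 = 1889
Total = leaves + internal = 1890 + 1889 = 3779

3779


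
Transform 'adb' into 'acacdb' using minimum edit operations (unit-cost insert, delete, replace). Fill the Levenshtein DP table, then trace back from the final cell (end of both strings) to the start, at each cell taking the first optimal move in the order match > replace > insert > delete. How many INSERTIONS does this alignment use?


Edit distance = 3. Backtracking from cell (3, 6) with preference match > replace > insert > delete,
then listing the resulting alignment 'adb' -> 'acacdb' left to right:
  Step 1: insert 'a' [insertion #1]
  Step 2: insert 'c' [insertion #2]
  Step 3: keep 'a'
  Step 4: insert 'c' [insertion #3]
  Step 5: keep 'd'
  Step 6: keep 'b'
Total insertions: 3

3


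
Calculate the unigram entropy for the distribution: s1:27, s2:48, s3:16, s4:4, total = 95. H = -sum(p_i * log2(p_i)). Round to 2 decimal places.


Computing entropy H = -sum(p_i * log2(p_i)):
  s1: p = 27/95 = 0.2842, -p*log2(p) = 0.5158
  s2: p = 48/95 = 0.5053, -p*log2(p) = 0.4976
  s3: p = 16/95 = 0.1684, -p*log2(p) = 0.4328
  s4: p = 4/95 = 0.0421, -p*log2(p) = 0.1924
H = sum of terms = 1.6386
Rounded to 2 decimals: 1.64

1.64


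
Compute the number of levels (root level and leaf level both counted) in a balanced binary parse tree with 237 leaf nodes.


In a balanced binary tree with n leaves the deepest leaf is ceil(log2(n)) edges below the root,
so counting node levels inclusive of root and leaves gives ceil(log2(n)) + 1 levels.
log2(237) = 7.8887
ceil(7.8887) = 8
levels = 8 + 1 = 9

9


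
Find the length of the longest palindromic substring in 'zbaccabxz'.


Scanning 'zbaccabxz' for palindromic substrings.
Substring at positions 1-6: 'baccab'.
Check: reverse('baccab') = 'baccab' -> palindrome confirmed.
Neighbouring characters ('z' / 'x') break symmetry, so it cannot extend further.
No longer palindromic substring exists; longest length = 6

6


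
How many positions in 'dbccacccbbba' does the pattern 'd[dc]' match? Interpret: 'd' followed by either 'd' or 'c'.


Pattern: d[dc] means 'd' followed by either 'd' or 'c'.
Scanning 'dbccacccbbba' position-by-position:
  Pos 0: window 'db' -> no
  Pos 1: window 'bc' -> no
  Pos 2: window 'cc' -> no
  Pos 3: window 'ca' -> no
  Pos 4: window 'ac' -> no
  Pos 5: window 'cc' -> no
  Pos 6: window 'cc' -> no
  Pos 7: window 'cb' -> no
  Pos 8: window 'bb' -> no
  Pos 9: window 'bb' -> no
  Pos 10: window 'ba' -> no
  Pos 11: window 'a' -> no
Total matches: 0

0


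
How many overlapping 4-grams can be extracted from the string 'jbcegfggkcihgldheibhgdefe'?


String 'jbcegfggkcihgldheibhgdefe' has length L = 25.
Number of overlapping n-grams = L - n + 1
Substituting: 25 - 4 + 1 = 22

22


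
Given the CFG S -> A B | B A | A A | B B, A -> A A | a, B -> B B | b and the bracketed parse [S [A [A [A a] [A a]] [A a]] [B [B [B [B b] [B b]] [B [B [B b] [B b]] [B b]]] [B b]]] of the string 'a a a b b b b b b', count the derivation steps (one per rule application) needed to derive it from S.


Every bracketed nonterminal node [X ...] in the tree is produced by exactly one rule application.
Reading the tree off as a leftmost derivation:
  Step 1: S  =>  A B   (applied S -> A B)
  Step 2: A B  =>  A A B   (applied A -> A A)
  Step 3: A A B  =>  A A A B   (applied A -> A A)
  Step 4: A A A B  =>  a A A B   (applied A -> a)
  Step 5: a A A B  =>  a a A B   (applied A -> a)
  Step 6: a a A B  =>  a a a B   (applied A -> a)
  Step 7: a a a B  =>  a a a B B   (applied B -> B B)
  Step 8: a a a B B  =>  a a a B B B   (applied B -> B B)
  Step 9: a a a B B B  =>  a a a B B B B   (applied B -> B B)
  Step 10: a a a B B B B  =>  a a a b B B B   (applied B -> b)
  Step 11: a a a b B B B  =>  a a a b b B B   (applied B -> b)
  Step 12: a a a b b B B  =>  a a a b b B B B   (applied B -> B B)
  Step 13: a a a b b B B B  =>  a a a b b B B B B   (applied B -> B B)
  Step 14: a a a b b B B B B  =>  a a a b b b B B B   (applied B -> b)
  Step 15: a a a b b b B B B  =>  a a a b b b b B B   (applied B -> b)
  Step 16: a a a b b b b B B  =>  a a a b b b b b B   (applied B -> b)
  Step 17: a a a b b b b b B  =>  a a a b b b b b b   (applied B -> b)
Final yield: a a a b b b b b b
Total rewrite steps: 17

17


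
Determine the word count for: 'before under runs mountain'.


Counting words by splitting on spaces:
  Word 1: 'before'
  Word 2: 'under'
  Word 3: 'runs'
  Word 4: 'mountain'
Total words: 4

4


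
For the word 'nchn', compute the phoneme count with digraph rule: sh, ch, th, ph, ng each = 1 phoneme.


Parsing 'nchn' greedily, digraphs first:
  'n' -> consonant phoneme (phonemes so far: 1)
  'ch' -> digraph (1 consonant phoneme) (phonemes so far: 2)
  'n' -> consonant phoneme (phonemes so far: 3)
Total phonemes: 3

3


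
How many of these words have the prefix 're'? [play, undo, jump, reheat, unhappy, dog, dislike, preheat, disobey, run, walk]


Checking each word for prefix 're':
  'play' -> no (count: 0)
  'undo' -> no (count: 0)
  'jump' -> no (count: 0)
  'reheat' -> YES, starts with 're' (count: 1)
  'unhappy' -> no (count: 1)
  'dog' -> no (count: 1)
  'dislike' -> no (count: 1)
  'preheat' -> no (count: 1)
  'disobey' -> no (count: 1)
  'run' -> no (count: 1)
  'walk' -> no (count: 1)
Total with prefix 're': 1

1


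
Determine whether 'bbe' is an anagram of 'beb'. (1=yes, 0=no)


Sort characters of 'bbe': 'bbe'
Sort characters of 'beb': 'bbe'
Sorted forms match -> they ARE anagrams
Result: 1

1


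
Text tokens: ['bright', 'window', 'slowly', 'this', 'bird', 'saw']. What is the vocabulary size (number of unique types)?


Listing all tokens and tracking unique types:
  Token 1: 'bright' -> NEW (unique so far: 1)
  Token 2: 'window' -> NEW (unique so far: 2)
  Token 3: 'slowly' -> NEW (unique so far: 3)
  Token 4: 'this' -> NEW (unique so far: 4)
  Token 5: 'bird' -> NEW (unique so far: 5)
  Token 6: 'saw' -> NEW (unique so far: 6)
Unique types: ('bird', 'bright', 'saw', 'slowly', 'this', 'window')
Vocabulary size: 6

6


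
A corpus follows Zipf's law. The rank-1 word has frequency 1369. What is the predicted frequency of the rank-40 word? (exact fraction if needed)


Zipf's law: freq(rank) = f1 / rank
f1 = 1369, rank = 40
freq = 1369 / 40
GCD(1369, 40) = 1
Simplified: 1369/40

1369/40


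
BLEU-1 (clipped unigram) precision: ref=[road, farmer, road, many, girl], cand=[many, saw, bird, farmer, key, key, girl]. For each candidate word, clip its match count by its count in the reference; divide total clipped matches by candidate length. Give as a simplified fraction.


Reference word counts: {'farmer': 1, 'girl': 1, 'many': 1, 'road': 2}
Checking each candidate word (with clipping):
  'many' -> in reference (ref count 1, used 1/1) -> match (matches: 1)
  'saw' -> not in reference -> no match (matches: 1)
  'bird' -> not in reference -> no match (matches: 1)
  'farmer' -> in reference (ref count 1, used 1/1) -> match (matches: 2)
  'key' -> not in reference -> no match (matches: 2)
  'key' -> not in reference -> no match (matches: 2)
  'girl' -> in reference (ref count 1, used 1/1) -> match (matches: 3)
Clipped matches: 3, Candidate length: 7
Precision = 3/7

3/7


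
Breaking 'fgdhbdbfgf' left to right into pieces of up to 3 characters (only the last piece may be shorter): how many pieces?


'fgdhbdbfgf' has 10 characters.
Chunking with max size 3:
  Chunk 1: 'fgd' (positions 0-2)
  Chunk 2: 'hbd' (positions 3-5)
  Chunk 3: 'bfg' (positions 6-8)
  Chunk 4: 'f' (positions 9-9)
Total chunks: ceil(10 / 3) = 4

4


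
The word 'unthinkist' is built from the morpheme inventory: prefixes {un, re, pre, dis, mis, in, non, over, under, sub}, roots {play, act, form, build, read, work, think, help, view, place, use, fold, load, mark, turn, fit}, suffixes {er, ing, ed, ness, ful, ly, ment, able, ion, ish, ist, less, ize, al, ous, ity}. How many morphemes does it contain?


Segmenting 'unthinkist' against the inventory:
  'un' -> prefix (morpheme 1)
  'think' -> root (morpheme 2)
  'ist' -> suffix (morpheme 3)
Total morphemes: 3

3


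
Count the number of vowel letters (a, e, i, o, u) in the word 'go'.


Scanning each character of 'go':
  Position 1: 'g' -> consonant (running count: 0)
  Position 2: 'o' -> vowel (running count: 1)
Total vowels: 1

1


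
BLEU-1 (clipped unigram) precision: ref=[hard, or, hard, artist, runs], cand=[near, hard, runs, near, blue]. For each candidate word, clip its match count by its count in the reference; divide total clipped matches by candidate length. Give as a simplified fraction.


Reference word counts: {'artist': 1, 'hard': 2, 'or': 1, 'runs': 1}
Checking each candidate word (with clipping):
  'near' -> not in reference -> no match (matches: 0)
  'hard' -> in reference (ref count 2, used 1/2) -> match (matches: 1)
  'runs' -> in reference (ref count 1, used 1/1) -> match (matches: 2)
  'near' -> not in reference -> no match (matches: 2)
  'blue' -> not in reference -> no match (matches: 2)
Clipped matches: 2, Candidate length: 5
Precision = 2/5

2/5


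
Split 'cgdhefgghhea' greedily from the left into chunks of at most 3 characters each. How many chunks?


'cgdhefgghhea' has 12 characters.
Chunking with max size 3:
  Chunk 1: 'cgd' (positions 0-2)
  Chunk 2: 'hef' (positions 3-5)
  Chunk 3: 'ggh' (positions 6-8)
  Chunk 4: 'hea' (positions 9-11)
Total chunks: ceil(12 / 3) = 4

4


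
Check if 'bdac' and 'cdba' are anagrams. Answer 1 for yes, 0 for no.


Sort characters of 'bdac': 'abcd'
Sort characters of 'cdba': 'abcd'
Sorted forms match -> they ARE anagrams
Result: 1

1


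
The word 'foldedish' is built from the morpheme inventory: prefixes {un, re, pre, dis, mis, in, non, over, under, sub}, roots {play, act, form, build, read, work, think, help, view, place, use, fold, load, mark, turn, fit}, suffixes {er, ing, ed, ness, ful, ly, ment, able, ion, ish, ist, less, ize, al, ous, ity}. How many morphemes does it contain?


Segmenting 'foldedish' against the inventory:
  'fold' -> root (morpheme 1)
  'ed' -> suffix (morpheme 2)
  'ish' -> suffix (morpheme 3)
Total morphemes: 3

3


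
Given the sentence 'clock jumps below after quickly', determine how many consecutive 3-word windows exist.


Word trigrams from [5] words:
  Trigram 1: (clock jumps below)
  Trigram 2: (jumps below after)
  Trigram 3: (below after quickly)
Total word trigrams: 5 - 2 = 3

3


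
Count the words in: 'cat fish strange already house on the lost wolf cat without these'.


Counting words by splitting on spaces:
  Word 1: 'cat'
  Word 2: 'fish'
  Word 3: 'strange'
  Word 4: 'already'
  Word 5: 'house'
  Word 6: 'on'
  Word 7: 'the'
  Word 8: 'lost'
  Word 9: 'wolf'
  Word 10: 'cat'
  Word 11: 'without'
  Word 12: 'these'
Total words: 12

12


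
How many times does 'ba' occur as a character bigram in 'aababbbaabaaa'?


Scanning 'aababbbaabaaa' for bigram 'ba':
  Position 0: 'aa' -> no
  Position 1: 'ab' -> no
  Position 2: 'ba' -> MATCH
  Position 3: 'ab' -> no
  Position 4: 'bb' -> no
  Position 5: 'bb' -> no
  Position 6: 'ba' -> MATCH
  Position 7: 'aa' -> no
  Position 8: 'ab' -> no
  Position 9: 'ba' -> MATCH
  Position 10: 'aa' -> no
  Position 11: 'aa' -> no
Total matches: 3

3


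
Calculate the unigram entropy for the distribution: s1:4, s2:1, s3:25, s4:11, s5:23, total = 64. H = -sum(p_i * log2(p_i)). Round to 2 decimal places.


Computing entropy H = -sum(p_i * log2(p_i)):
  s1: p = 4/64 = 0.0625, -p*log2(p) = 0.2500
  s2: p = 1/64 = 0.0156, -p*log2(p) = 0.0938
  s3: p = 25/64 = 0.3906, -p*log2(p) = 0.5297
  s4: p = 11/64 = 0.1719, -p*log2(p) = 0.4367
  s5: p = 23/64 = 0.3594, -p*log2(p) = 0.5306
H = sum of terms = 1.8408
Rounded to 2 decimals: 1.84

1.84


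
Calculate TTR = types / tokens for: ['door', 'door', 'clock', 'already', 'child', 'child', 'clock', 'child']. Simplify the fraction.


Tokens: 8
Unique types: ('already', 'child', 'clock', 'door') = 4
TTR = 4/8
Simplify: divide both by 4 -> 1/2
TTR = 1/2

1/2


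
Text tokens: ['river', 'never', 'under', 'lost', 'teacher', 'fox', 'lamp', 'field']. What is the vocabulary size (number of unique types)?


Listing all tokens and tracking unique types:
  Token 1: 'river' -> NEW (unique so far: 1)
  Token 2: 'never' -> NEW (unique so far: 2)
  Token 3: 'under' -> NEW (unique so far: 3)
  Token 4: 'lost' -> NEW (unique so far: 4)
  Token 5: 'teacher' -> NEW (unique so far: 5)
  Token 6: 'fox' -> NEW (unique so far: 6)
  Token 7: 'lamp' -> NEW (unique so far: 7)
  Token 8: 'field' -> NEW (unique so far: 8)
Unique types: ('field', 'fox', 'lamp', 'lost', 'never', 'river', 'teacher', 'under')
Vocabulary size: 8

8


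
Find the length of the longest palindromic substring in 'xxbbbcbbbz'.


Scanning 'xxbbbcbbbz' for palindromic substrings.
Substring at positions 2-8: 'bbbcbbb'.
Check: reverse('bbbcbbb') = 'bbbcbbb' -> palindrome confirmed.
Neighbouring characters ('x' / 'z') break symmetry, so it cannot extend further.
No longer palindromic substring exists; longest length = 7

7


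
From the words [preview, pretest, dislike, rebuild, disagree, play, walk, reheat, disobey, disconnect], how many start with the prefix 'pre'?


Checking each word for prefix 'pre':
  'preview' -> YES, starts with 'pre' (count: 1)
  'pretest' -> YES, starts with 'pre' (count: 2)
  'dislike' -> no (count: 2)
  'rebuild' -> no (count: 2)
  'disagree' -> no (count: 2)
  'play' -> no (count: 2)
  'walk' -> no (count: 2)
  'reheat' -> no (count: 2)
  'disobey' -> no (count: 2)
  'disconnect' -> no (count: 2)
Total with prefix 'pre': 2

2


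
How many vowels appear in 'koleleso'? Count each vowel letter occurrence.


Scanning each character of 'koleleso':
  Position 1: 'k' -> consonant (running count: 0)
  Position 2: 'o' -> vowel (running count: 1)
  Position 3: 'l' -> consonant (running count: 1)
  Position 4: 'e' -> vowel (running count: 2)
  Position 5: 'l' -> consonant (running count: 2)
  Position 6: 'e' -> vowel (running count: 3)
  Position 7: 's' -> consonant (running count: 3)
  Position 8: 'o' -> vowel (running count: 4)
Total vowels: 4

4


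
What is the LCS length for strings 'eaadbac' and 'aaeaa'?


DP table for LCS of 'eaadbac' and 'aaeaa':
       a  a  e  a  a
    0  0  0  0  0  0
  e 0  0  0  1  1  1
  a 0  1  1  1  2  2
  a 0  1  2  2  2  3
  d 0  1  2  2  2  3
  b 0  1  2  2  2  3
  a 0  1  2  2  3  3
  c 0  1  2  2  3  3
LCS: 'eaa'
LCS length = 3

3


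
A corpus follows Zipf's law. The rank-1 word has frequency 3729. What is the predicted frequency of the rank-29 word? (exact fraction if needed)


Zipf's law: freq(rank) = f1 / rank
f1 = 3729, rank = 29
freq = 3729 / 29
GCD(3729, 29) = 1
Simplified: 3729/29

3729/29


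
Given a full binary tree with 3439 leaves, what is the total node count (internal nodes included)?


Leaf nodes (terminals): 3439
Internal nodes = n - 1 = 3439 - 1 = 3438
Total = leaves + internal = 3439 + 3438 = 6877

6877


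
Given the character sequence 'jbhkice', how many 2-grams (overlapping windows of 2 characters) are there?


String 'jbhkice' has length L = 7.
Number of overlapping n-grams = L - n + 1
Substituting: 7 - 2 + 1 = 6

6


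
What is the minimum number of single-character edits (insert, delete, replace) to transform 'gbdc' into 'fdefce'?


Building DP table for s1='gbdc' (len 4) and s2='fdefce' (len 6):
       f  d  e  f  c  e
    0  1  2  3  4  5  6
  g 1  1  2  3  4  5  6
  b 2  2  2  3  4  5  6
  d 3  3  2  3  4  5  6
  c 4  4  3  3  4  4  5
Edit distance = dp[4][6] = 5

5


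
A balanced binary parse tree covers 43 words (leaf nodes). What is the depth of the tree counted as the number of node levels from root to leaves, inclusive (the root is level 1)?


In a balanced binary tree with n leaves the deepest leaf is ceil(log2(n)) edges below the root,
so counting node levels inclusive of root and leaves gives ceil(log2(n)) + 1 levels.
log2(43) = 5.4263
ceil(5.4263) = 6
levels = 6 + 1 = 7

7


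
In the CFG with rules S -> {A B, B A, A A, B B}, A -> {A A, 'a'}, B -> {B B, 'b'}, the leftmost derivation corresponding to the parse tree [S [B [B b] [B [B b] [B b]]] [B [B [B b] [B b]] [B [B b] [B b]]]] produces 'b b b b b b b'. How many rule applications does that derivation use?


Every bracketed nonterminal node [X ...] in the tree is produced by exactly one rule application.
Reading the tree off as a leftmost derivation:
  Step 1: S  =>  B B   (applied S -> B B)
  Step 2: B B  =>  B B B   (applied B -> B B)
  Step 3: B B B  =>  b B B   (applied B -> b)
  Step 4: b B B  =>  b B B B   (applied B -> B B)
  Step 5: b B B B  =>  b b B B   (applied B -> b)
  Step 6: b b B B  =>  b b b B   (applied B -> b)
  Step 7: b b b B  =>  b b b B B   (applied B -> B B)
  Step 8: b b b B B  =>  b b b B B B   (applied B -> B B)
  Step 9: b b b B B B  =>  b b b b B B   (applied B -> b)
  Step 10: b b b b B B  =>  b b b b b B   (applied B -> b)
  Step 11: b b b b b B  =>  b b b b b B B   (applied B -> B B)
  Step 12: b b b b b B B  =>  b b b b b b B   (applied B -> b)
  Step 13: b b b b b b B  =>  b b b b b b b   (applied B -> b)
Final yield: b b b b b b b
Total rewrite steps: 13

13


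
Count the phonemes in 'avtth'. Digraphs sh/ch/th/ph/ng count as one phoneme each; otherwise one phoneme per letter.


Parsing 'avtth' greedily, digraphs first:
  'a' -> vowel phoneme (phonemes so far: 1)
  'v' -> consonant phoneme (phonemes so far: 2)
  't' -> consonant phoneme (phonemes so far: 3)
  'th' -> digraph (1 consonant phoneme) (phonemes so far: 4)
Total phonemes: 4

4


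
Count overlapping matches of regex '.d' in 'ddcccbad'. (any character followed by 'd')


Pattern: .d means any character followed by 'd'.
Scanning 'ddcccbad' position-by-position:
  Pos 0: window 'dd' -> MATCH
  Pos 1: window 'dc' -> no
  Pos 2: window 'cc' -> no
  Pos 3: window 'cc' -> no
  Pos 4: window 'cb' -> no
  Pos 5: window 'ba' -> no
  Pos 6: window 'ad' -> MATCH
  Pos 7: window 'd' -> no
Total matches: 2

2


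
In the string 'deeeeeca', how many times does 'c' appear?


Scanning 'deeeeeca' for 'c':
  Position 6: 'c' -> MATCH (count: 1)
Total occurrences of 'c': 1

1


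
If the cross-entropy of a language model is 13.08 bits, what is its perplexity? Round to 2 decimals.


Perplexity formula: PP = 2^H
H = 13.08
PP = 2^13.08
Decompose: 2^13.08 = 2^13 * 2^0.08
2^13 = 8192, 2^0.08 ~ 1.0570180
PP ~ 8192 * 1.0570180 = 8659.0914560
Rounded to 2 decimals: 8659.09

8659.09


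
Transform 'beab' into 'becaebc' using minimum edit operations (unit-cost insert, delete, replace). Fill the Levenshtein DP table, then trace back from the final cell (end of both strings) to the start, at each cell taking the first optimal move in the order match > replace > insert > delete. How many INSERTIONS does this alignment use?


Edit distance = 3. Backtracking from cell (4, 7) with preference match > replace > insert > delete,
then listing the resulting alignment 'beab' -> 'becaebc' left to right:
  Step 1: keep 'b'
  Step 2: keep 'e'
  Step 3: insert 'c' [insertion #1]
  Step 4: keep 'a'
  Step 5: insert 'e' [insertion #2]
  Step 6: keep 'b'
  Step 7: insert 'c' [insertion #3]
Total insertions: 3

3


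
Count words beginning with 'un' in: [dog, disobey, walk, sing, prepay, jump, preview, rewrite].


Checking each word for prefix 'un':
  'dog' -> no (count: 0)
  'disobey' -> no (count: 0)
  'walk' -> no (count: 0)
  'sing' -> no (count: 0)
  'prepay' -> no (count: 0)
  'jump' -> no (count: 0)
  'preview' -> no (count: 0)
  'rewrite' -> no (count: 0)
Total with prefix 'un': 0

0


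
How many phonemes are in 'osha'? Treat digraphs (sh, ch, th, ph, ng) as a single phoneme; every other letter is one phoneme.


Parsing 'osha' greedily, digraphs first:
  'o' -> vowel phoneme (phonemes so far: 1)
  'sh' -> digraph (1 consonant phoneme) (phonemes so far: 2)
  'a' -> vowel phoneme (phonemes so far: 3)
Total phonemes: 3

3


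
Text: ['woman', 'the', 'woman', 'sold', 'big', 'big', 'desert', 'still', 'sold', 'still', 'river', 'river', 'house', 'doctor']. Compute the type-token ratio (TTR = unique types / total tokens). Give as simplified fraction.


Tokens: 14
Unique types: ('big', 'desert', 'doctor', 'house', 'river', 'sold', 'still', 'the', 'woman') = 9
TTR = 9/14
Already in lowest terms.

9/14


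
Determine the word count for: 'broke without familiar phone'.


Counting words by splitting on spaces:
  Word 1: 'broke'
  Word 2: 'without'
  Word 3: 'familiar'
  Word 4: 'phone'
Total words: 4

4


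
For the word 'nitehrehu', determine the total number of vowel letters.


Scanning each character of 'nitehrehu':
  Position 1: 'n' -> consonant (running count: 0)
  Position 2: 'i' -> vowel (running count: 1)
  Position 3: 't' -> consonant (running count: 1)
  Position 4: 'e' -> vowel (running count: 2)
  Position 5: 'h' -> consonant (running count: 2)
  Position 6: 'r' -> consonant (running count: 2)
  Position 7: 'e' -> vowel (running count: 3)
  Position 8: 'h' -> consonant (running count: 3)
  Position 9: 'u' -> vowel (running count: 4)
Total vowels: 4

4


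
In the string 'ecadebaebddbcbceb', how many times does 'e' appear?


Scanning 'ecadebaebddbcbceb' for 'e':
  Position 0: 'e' -> MATCH (count: 1)
  Position 4: 'e' -> MATCH (count: 2)
  Position 7: 'e' -> MATCH (count: 3)
  Position 15: 'e' -> MATCH (count: 4)
Total occurrences of 'e': 4

4


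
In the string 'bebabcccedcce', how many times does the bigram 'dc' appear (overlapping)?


Scanning 'bebabcccedcce' for bigram 'dc':
  Position 0: 'be' -> no
  Position 1: 'eb' -> no
  Position 2: 'ba' -> no
  Position 3: 'ab' -> no
  Position 4: 'bc' -> no
  Position 5: 'cc' -> no
  Position 6: 'cc' -> no
  Position 7: 'ce' -> no
  Position 8: 'ed' -> no
  Position 9: 'dc' -> MATCH
  Position 10: 'cc' -> no
  Position 11: 'ce' -> no
Total matches: 1

1


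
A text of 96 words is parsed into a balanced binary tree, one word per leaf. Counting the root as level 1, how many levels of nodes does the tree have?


In a balanced binary tree with n leaves the deepest leaf is ceil(log2(n)) edges below the root,
so counting node levels inclusive of root and leaves gives ceil(log2(n)) + 1 levels.
log2(96) = 6.5850
ceil(6.5850) = 7
levels = 7 + 1 = 8

8


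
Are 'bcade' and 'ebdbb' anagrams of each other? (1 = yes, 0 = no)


Sort characters of 'bcade': 'abcde'
Sort characters of 'ebdbb': 'bbbde'
Sorted forms differ -> they are NOT anagrams
Result: 0

0


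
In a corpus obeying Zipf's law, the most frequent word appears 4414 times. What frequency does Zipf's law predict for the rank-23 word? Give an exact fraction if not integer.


Zipf's law: freq(rank) = f1 / rank
f1 = 4414, rank = 23
freq = 4414 / 23
GCD(4414, 23) = 1
Simplified: 4414/23

4414/23


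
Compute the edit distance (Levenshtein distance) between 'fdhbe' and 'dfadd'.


Building DP table for s1='fdhbe' (len 5) and s2='dfadd' (len 5):
       d  f  a  d  d
    0  1  2  3  4  5
  f 1  1  1  2  3  4
  d 2  1  2  2  2  3
  h 3  2  2  3  3  3
  b 4  3  3  3  4  4
  e 5  4  4  4  4  5
Edit distance = dp[5][5] = 5

5


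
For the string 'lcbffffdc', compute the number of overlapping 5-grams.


String 'lcbffffdc' has length L = 9.
Number of overlapping n-grams = L - n + 1
Substituting: 9 - 5 + 1 = 5

5


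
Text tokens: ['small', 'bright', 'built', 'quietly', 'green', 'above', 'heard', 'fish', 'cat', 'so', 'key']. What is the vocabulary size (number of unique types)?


Listing all tokens and tracking unique types:
  Token 1: 'small' -> NEW (unique so far: 1)
  Token 2: 'bright' -> NEW (unique so far: 2)
  Token 3: 'built' -> NEW (unique so far: 3)
  Token 4: 'quietly' -> NEW (unique so far: 4)
  Token 5: 'green' -> NEW (unique so far: 5)
  Token 6: 'above' -> NEW (unique so far: 6)
  Token 7: 'heard' -> NEW (unique so far: 7)
  Token 8: 'fish' -> NEW (unique so far: 8)
  Token 9: 'cat' -> NEW (unique so far: 9)
  Token 10: 'so' -> NEW (unique so far: 10)
  Token 11: 'key' -> NEW (unique so far: 11)
Unique types: ('above', 'bright', 'built', 'cat', 'fish', 'green', 'heard', 'key', 'quietly', 'small', 'so')
Vocabulary size: 11

11


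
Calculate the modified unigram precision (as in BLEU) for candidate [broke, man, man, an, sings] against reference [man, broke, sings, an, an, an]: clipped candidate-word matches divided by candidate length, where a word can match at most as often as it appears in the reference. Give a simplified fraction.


Reference word counts: {'an': 3, 'broke': 1, 'man': 1, 'sings': 1}
Checking each candidate word (with clipping):
  'broke' -> in reference (ref count 1, used 1/1) -> match (matches: 1)
  'man' -> in reference (ref count 1, used 1/1) -> match (matches: 2)
  'man' -> ref count 1 already used up (1/1) -> clipped, no match (matches: 2)
  'an' -> in reference (ref count 3, used 1/3) -> match (matches: 3)
  'sings' -> in reference (ref count 1, used 1/1) -> match (matches: 4)
Clipped matches: 4, Candidate length: 5
Precision = 4/5

4/5
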